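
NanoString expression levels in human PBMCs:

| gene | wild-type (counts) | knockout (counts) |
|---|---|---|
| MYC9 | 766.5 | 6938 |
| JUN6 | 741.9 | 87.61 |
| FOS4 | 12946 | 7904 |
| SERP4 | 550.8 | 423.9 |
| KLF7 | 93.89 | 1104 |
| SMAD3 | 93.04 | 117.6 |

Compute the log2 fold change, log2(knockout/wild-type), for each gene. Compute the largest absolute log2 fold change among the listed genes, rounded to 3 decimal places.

3.556

log2(6938/766.5) = 3.178  (MYC9)
log2(87.61/741.9) = -3.082  (JUN6)
log2(7904/12946) = -0.712  (FOS4)
log2(423.9/550.8) = -0.378  (SERP4)
log2(1104/93.89) = 3.556  (KLF7)
log2(117.6/93.04) = 0.338  (SMAD3)
The largest magnitude belongs to KLF7.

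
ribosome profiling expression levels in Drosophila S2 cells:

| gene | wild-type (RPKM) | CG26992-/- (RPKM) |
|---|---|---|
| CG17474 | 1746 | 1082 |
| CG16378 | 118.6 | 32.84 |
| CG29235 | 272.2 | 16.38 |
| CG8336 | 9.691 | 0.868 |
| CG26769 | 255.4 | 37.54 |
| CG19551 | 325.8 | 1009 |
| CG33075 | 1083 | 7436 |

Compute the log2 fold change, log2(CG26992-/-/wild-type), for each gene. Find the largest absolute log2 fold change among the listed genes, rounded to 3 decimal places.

log2(1082/1746) = -0.690  (CG17474)
log2(32.84/118.6) = -1.853  (CG16378)
log2(16.38/272.2) = -4.055  (CG29235)
log2(0.868/9.691) = -3.481  (CG8336)
log2(37.54/255.4) = -2.766  (CG26769)
log2(1009/325.8) = 1.631  (CG19551)
log2(7436/1083) = 2.779  (CG33075)
The largest magnitude belongs to CG29235.

4.055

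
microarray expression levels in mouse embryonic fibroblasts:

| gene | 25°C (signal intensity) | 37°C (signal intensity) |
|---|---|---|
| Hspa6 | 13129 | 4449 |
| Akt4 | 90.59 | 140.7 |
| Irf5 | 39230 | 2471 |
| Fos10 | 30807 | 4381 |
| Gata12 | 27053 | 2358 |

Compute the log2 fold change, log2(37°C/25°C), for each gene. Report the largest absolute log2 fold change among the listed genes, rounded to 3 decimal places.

3.989

log2(4449/13129) = -1.561  (Hspa6)
log2(140.7/90.59) = 0.635  (Akt4)
log2(2471/39230) = -3.989  (Irf5)
log2(4381/30807) = -2.814  (Fos10)
log2(2358/27053) = -3.520  (Gata12)
The largest magnitude belongs to Irf5.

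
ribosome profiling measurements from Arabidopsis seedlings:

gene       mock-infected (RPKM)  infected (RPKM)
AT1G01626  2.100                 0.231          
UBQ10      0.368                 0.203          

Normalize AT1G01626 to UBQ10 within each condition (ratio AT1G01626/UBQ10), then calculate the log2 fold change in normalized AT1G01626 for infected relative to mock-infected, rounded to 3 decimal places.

AT1G01626/UBQ10 (mock-infected) = 2.100 / 0.368 = 5.7065
AT1G01626/UBQ10 (infected) = 0.231 / 0.203 = 1.1379
Fold change = 1.1379 / 5.7065 = 0.1994
log2(0.1994) = -2.3262

-2.326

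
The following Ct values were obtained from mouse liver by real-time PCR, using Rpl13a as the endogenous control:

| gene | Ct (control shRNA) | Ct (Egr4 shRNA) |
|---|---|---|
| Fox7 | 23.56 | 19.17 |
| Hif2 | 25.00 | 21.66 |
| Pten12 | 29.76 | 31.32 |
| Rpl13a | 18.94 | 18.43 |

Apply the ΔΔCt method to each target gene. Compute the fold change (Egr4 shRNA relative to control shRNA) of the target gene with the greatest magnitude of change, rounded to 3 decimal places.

Fox7: ΔΔCt = (19.17−18.43) − (23.56−18.94) = 0.74 − 4.62 = -3.88; fold change = 2^3.88 = 14.723
Hif2: ΔΔCt = (21.66−18.43) − (25.00−18.94) = 3.23 − 6.06 = -2.83; fold change = 2^2.83 = 7.111
Pten12: ΔΔCt = (31.32−18.43) − (29.76−18.94) = 12.89 − 10.82 = 2.07; fold change = 2^-2.07 = 0.238
Fox7 has the largest |ΔΔCt| = 3.88.

14.723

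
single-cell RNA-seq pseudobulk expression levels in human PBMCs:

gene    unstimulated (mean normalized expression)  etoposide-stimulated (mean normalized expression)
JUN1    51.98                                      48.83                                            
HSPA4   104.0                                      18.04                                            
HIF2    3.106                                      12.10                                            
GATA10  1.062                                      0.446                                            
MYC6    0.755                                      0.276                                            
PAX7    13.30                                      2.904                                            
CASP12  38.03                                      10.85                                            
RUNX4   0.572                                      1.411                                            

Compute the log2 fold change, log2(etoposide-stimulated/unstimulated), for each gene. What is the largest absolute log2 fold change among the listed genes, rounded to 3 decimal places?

log2(48.83/51.98) = -0.090  (JUN1)
log2(18.04/104.0) = -2.527  (HSPA4)
log2(12.10/3.106) = 1.962  (HIF2)
log2(0.446/1.062) = -1.252  (GATA10)
log2(0.276/0.755) = -1.452  (MYC6)
log2(2.904/13.30) = -2.195  (PAX7)
log2(10.85/38.03) = -1.809  (CASP12)
log2(1.411/0.572) = 1.303  (RUNX4)
The largest magnitude belongs to HSPA4.

2.527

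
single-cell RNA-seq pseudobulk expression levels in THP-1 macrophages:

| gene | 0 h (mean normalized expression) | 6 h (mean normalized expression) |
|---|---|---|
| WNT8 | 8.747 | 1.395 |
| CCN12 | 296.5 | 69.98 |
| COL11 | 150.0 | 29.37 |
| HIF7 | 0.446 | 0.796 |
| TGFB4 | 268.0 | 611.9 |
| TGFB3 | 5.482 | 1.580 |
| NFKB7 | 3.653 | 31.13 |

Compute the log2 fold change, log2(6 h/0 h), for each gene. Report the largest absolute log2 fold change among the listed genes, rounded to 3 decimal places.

3.091

log2(1.395/8.747) = -2.649  (WNT8)
log2(69.98/296.5) = -2.083  (CCN12)
log2(29.37/150.0) = -2.353  (COL11)
log2(0.796/0.446) = 0.836  (HIF7)
log2(611.9/268.0) = 1.191  (TGFB4)
log2(1.580/5.482) = -1.795  (TGFB3)
log2(31.13/3.653) = 3.091  (NFKB7)
The largest magnitude belongs to NFKB7.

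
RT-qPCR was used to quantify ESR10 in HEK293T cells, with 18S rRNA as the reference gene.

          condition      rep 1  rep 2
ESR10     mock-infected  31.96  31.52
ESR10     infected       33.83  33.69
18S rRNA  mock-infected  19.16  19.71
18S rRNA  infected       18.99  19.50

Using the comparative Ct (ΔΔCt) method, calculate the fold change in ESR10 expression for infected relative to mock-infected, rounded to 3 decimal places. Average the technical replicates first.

Mean Ct: ESR10 mock-infected 31.740; ESR10 infected 33.760; 18S rRNA mock-infected 19.435; 18S rRNA infected 19.245
ΔCt(mock-infected) = 31.740 − 19.435 = 12.305
ΔCt(infected) = 33.760 − 19.245 = 14.515
ΔΔCt = 14.515 − 12.305 = 2.210
Fold change = 2^(−2.210) = 0.2161

0.216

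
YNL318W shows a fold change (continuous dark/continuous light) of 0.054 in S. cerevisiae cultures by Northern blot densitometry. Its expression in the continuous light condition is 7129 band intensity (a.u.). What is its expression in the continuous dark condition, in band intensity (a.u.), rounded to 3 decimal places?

continuous dark expression = 7129 × 0.054 = 384.966

384.966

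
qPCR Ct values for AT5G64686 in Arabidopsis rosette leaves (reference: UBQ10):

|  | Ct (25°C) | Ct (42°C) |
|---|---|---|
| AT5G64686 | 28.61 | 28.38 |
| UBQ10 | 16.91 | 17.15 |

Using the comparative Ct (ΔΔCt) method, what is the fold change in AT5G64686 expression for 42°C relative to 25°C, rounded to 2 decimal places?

1.39

ΔCt(25°C) = 28.610 − 16.910 = 11.700
ΔCt(42°C) = 28.380 − 17.150 = 11.230
ΔΔCt = 11.230 − 11.700 = -0.470
Fold change = 2^(−(-0.470)) = 2^0.470 = 1.385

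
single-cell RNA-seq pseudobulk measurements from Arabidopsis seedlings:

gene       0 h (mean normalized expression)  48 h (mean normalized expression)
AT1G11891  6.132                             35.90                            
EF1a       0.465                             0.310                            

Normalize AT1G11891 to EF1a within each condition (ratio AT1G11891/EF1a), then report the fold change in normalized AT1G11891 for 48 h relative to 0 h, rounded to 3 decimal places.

8.782

AT1G11891/EF1a (0 h) = 6.132 / 0.465 = 13.187
AT1G11891/EF1a (48 h) = 35.90 / 0.310 = 115.81
Fold change = 115.81 / 13.187 = 8.7818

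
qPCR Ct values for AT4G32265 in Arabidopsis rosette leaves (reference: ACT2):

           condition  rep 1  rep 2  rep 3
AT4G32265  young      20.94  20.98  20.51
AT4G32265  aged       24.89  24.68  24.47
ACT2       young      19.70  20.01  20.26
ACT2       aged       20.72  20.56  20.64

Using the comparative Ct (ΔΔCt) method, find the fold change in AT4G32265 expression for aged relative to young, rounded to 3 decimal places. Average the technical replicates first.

Mean Ct: AT4G32265 young 20.810; AT4G32265 aged 24.680; ACT2 young 19.990; ACT2 aged 20.640
ΔCt(young) = 20.810 − 19.990 = 0.820
ΔCt(aged) = 24.680 − 20.640 = 4.040
ΔΔCt = 4.040 − 0.820 = 3.220
Fold change = 2^(−3.220) = 0.1073

0.107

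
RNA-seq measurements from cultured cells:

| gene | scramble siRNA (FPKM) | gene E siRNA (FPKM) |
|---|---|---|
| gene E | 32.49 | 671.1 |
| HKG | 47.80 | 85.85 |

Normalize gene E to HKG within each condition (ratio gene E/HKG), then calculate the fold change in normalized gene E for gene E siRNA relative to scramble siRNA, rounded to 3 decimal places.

gene E/HKG (scramble siRNA) = 32.49 / 47.80 = 0.67971
gene E/HKG (gene E siRNA) = 671.1 / 85.85 = 7.8171
Fold change = 7.8171 / 0.67971 = 11.5007

11.501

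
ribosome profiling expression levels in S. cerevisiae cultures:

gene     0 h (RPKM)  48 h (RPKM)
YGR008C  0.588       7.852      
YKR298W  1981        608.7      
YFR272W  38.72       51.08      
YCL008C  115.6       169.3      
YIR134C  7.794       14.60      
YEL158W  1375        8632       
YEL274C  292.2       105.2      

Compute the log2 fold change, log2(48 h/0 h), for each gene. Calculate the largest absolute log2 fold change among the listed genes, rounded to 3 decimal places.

log2(7.852/0.588) = 3.739  (YGR008C)
log2(608.7/1981) = -1.702  (YKR298W)
log2(51.08/38.72) = 0.400  (YFR272W)
log2(169.3/115.6) = 0.550  (YCL008C)
log2(14.60/7.794) = 0.906  (YIR134C)
log2(8632/1375) = 2.650  (YEL158W)
log2(105.2/292.2) = -1.474  (YEL274C)
The largest magnitude belongs to YGR008C.

3.739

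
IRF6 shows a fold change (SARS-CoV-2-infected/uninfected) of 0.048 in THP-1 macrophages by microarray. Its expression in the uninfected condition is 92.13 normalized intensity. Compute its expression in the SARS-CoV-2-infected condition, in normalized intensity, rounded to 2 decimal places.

4.42

SARS-CoV-2-infected expression = 92.13 × 0.048 = 4.42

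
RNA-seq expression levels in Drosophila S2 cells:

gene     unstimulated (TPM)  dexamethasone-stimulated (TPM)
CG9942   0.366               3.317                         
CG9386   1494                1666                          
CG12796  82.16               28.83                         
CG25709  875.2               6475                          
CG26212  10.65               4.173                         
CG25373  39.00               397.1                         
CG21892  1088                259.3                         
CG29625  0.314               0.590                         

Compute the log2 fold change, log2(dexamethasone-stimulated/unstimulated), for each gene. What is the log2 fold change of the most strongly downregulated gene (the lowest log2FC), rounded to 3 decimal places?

-2.069

log2(3.317/0.366) = 3.180  (CG9942)
log2(1666/1494) = 0.157  (CG9386)
log2(28.83/82.16) = -1.511  (CG12796)
log2(6475/875.2) = 2.887  (CG25709)
log2(4.173/10.65) = -1.352  (CG26212)
log2(397.1/39.00) = 3.348  (CG25373)
log2(259.3/1088) = -2.069  (CG21892)
log2(0.590/0.314) = 0.910  (CG29625)
CG21892 is most strongly downregulated.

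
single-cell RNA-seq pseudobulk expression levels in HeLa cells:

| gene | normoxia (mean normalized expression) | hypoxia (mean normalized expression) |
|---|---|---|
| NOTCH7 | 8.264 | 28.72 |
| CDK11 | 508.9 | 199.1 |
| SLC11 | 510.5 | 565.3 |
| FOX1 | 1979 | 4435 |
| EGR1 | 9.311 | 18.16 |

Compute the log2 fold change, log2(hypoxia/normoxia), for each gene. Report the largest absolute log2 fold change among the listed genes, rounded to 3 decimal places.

log2(28.72/8.264) = 1.797  (NOTCH7)
log2(199.1/508.9) = -1.354  (CDK11)
log2(565.3/510.5) = 0.147  (SLC11)
log2(4435/1979) = 1.164  (FOX1)
log2(18.16/9.311) = 0.964  (EGR1)
The largest magnitude belongs to NOTCH7.

1.797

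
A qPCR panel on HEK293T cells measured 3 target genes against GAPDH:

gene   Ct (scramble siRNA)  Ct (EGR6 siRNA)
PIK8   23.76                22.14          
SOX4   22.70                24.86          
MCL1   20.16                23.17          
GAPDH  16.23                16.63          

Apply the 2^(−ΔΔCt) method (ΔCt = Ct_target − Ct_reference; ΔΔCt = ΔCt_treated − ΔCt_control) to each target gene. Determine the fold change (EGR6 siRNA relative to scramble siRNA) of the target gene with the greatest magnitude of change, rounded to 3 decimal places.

0.164

PIK8: ΔΔCt = (22.14−16.63) − (23.76−16.23) = 5.51 − 7.53 = -2.02; fold change = 2^2.02 = 4.056
SOX4: ΔΔCt = (24.86−16.63) − (22.70−16.23) = 8.23 − 6.47 = 1.76; fold change = 2^-1.76 = 0.295
MCL1: ΔΔCt = (23.17−16.63) − (20.16−16.23) = 6.54 − 3.93 = 2.61; fold change = 2^-2.61 = 0.164
MCL1 has the largest |ΔΔCt| = 2.61.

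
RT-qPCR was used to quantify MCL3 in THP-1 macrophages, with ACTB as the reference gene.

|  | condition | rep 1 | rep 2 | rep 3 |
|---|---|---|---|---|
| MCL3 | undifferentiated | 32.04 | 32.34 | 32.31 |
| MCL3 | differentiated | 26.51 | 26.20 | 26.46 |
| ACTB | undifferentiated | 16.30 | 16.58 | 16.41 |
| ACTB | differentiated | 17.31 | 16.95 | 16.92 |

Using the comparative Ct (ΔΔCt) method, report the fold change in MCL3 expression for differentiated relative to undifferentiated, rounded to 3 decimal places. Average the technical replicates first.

Mean Ct: MCL3 undifferentiated 32.230; MCL3 differentiated 26.390; ACTB undifferentiated 16.430; ACTB differentiated 17.060
ΔCt(undifferentiated) = 32.230 − 16.430 = 15.800
ΔCt(differentiated) = 26.390 − 17.060 = 9.330
ΔΔCt = 9.330 − 15.800 = -6.470
Fold change = 2^(−(-6.470)) = 2^6.470 = 88.6470

88.647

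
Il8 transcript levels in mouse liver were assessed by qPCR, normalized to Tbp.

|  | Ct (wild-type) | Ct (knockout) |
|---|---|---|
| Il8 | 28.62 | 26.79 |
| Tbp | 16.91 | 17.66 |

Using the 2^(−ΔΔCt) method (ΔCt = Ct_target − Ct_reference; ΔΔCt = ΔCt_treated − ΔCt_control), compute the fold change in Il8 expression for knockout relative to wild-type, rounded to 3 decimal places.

ΔCt(wild-type) = 28.620 − 16.910 = 11.710
ΔCt(knockout) = 26.790 − 17.660 = 9.130
ΔΔCt = 9.130 − 11.710 = -2.580
Fold change = 2^(−(-2.580)) = 2^2.580 = 5.9794

5.979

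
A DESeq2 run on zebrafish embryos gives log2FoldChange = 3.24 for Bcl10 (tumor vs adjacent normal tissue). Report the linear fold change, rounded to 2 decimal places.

Fold change = 2^(3.24) = 9.448

9.45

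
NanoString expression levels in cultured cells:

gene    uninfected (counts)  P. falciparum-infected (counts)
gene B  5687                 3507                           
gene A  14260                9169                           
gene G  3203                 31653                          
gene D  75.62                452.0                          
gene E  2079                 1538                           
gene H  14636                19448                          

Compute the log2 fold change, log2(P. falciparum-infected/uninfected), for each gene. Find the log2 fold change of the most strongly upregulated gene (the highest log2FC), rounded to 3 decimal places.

log2(3507/5687) = -0.697  (gene B)
log2(9169/14260) = -0.637  (gene A)
log2(31653/3203) = 3.305  (gene G)
log2(452.0/75.62) = 2.579  (gene D)
log2(1538/2079) = -0.435  (gene E)
log2(19448/14636) = 0.410  (gene H)
gene G is most strongly upregulated.

3.305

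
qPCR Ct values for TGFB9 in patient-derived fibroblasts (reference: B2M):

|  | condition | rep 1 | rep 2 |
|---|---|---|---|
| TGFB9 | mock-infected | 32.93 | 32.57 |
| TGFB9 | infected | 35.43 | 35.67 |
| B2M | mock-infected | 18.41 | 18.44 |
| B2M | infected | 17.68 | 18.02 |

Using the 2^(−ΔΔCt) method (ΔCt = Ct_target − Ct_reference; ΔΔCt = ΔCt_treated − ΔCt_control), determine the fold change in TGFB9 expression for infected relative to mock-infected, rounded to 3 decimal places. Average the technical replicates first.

Mean Ct: TGFB9 mock-infected 32.750; TGFB9 infected 35.550; B2M mock-infected 18.425; B2M infected 17.850
ΔCt(mock-infected) = 32.750 − 18.425 = 14.325
ΔCt(infected) = 35.550 − 17.850 = 17.700
ΔΔCt = 17.700 − 14.325 = 3.375
Fold change = 2^(−3.375) = 0.0964

0.096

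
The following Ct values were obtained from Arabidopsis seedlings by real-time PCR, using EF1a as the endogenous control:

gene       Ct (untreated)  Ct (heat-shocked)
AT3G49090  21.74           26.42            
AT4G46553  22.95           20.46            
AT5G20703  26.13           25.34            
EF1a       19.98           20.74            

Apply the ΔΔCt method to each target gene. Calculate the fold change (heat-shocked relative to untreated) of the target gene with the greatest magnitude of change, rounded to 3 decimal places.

AT3G49090: ΔΔCt = (26.42−20.74) − (21.74−19.98) = 5.68 − 1.76 = 3.92; fold change = 2^-3.92 = 0.066
AT4G46553: ΔΔCt = (20.46−20.74) − (22.95−19.98) = -0.28 − 2.97 = -3.25; fold change = 2^3.25 = 9.514
AT5G20703: ΔΔCt = (25.34−20.74) − (26.13−19.98) = 4.60 − 6.15 = -1.55; fold change = 2^1.55 = 2.928
AT3G49090 has the largest |ΔΔCt| = 3.92.

0.066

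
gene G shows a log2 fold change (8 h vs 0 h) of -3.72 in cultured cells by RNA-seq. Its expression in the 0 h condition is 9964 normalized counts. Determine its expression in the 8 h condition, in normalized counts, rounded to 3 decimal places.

Fold change = 2^(-3.72) = 0.0759
8 h expression = 9964 × 0.0759 = 756.140

756.140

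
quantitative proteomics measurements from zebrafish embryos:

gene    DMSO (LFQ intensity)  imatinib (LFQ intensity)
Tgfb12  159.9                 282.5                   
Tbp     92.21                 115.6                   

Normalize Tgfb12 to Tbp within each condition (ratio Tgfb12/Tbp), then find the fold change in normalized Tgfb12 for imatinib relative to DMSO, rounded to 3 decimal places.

1.409

Tgfb12/Tbp (DMSO) = 159.9 / 92.21 = 1.7341
Tgfb12/Tbp (imatinib) = 282.5 / 115.6 = 2.4438
Fold change = 2.4438 / 1.7341 = 1.4093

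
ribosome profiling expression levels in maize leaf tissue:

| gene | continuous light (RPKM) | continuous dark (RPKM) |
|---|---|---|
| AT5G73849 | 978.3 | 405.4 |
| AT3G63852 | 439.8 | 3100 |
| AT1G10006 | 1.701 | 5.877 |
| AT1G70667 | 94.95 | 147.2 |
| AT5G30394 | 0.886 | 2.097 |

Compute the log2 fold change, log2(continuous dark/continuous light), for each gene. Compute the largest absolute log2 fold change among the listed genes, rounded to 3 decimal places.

2.817

log2(405.4/978.3) = -1.271  (AT5G73849)
log2(3100/439.8) = 2.817  (AT3G63852)
log2(5.877/1.701) = 1.789  (AT1G10006)
log2(147.2/94.95) = 0.633  (AT1G70667)
log2(2.097/0.886) = 1.243  (AT5G30394)
The largest magnitude belongs to AT3G63852.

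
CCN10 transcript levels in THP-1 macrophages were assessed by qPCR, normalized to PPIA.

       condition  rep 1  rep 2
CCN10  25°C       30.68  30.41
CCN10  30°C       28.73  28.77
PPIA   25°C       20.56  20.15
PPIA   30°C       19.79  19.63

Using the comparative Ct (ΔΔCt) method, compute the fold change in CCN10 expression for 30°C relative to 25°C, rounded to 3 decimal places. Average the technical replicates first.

2.219

Mean Ct: CCN10 25°C 30.545; CCN10 30°C 28.750; PPIA 25°C 20.355; PPIA 30°C 19.710
ΔCt(25°C) = 30.545 − 20.355 = 10.190
ΔCt(30°C) = 28.750 − 19.710 = 9.040
ΔΔCt = 9.040 − 10.190 = -1.150
Fold change = 2^(−(-1.150)) = 2^1.150 = 2.2191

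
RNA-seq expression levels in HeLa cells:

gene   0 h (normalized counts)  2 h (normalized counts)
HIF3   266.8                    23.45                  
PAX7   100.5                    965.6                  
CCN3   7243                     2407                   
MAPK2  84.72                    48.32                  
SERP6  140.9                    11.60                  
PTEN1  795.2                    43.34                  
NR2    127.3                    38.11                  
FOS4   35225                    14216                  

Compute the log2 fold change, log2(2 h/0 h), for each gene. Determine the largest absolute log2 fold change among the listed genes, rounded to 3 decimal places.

log2(23.45/266.8) = -3.508  (HIF3)
log2(965.6/100.5) = 3.264  (PAX7)
log2(2407/7243) = -1.589  (CCN3)
log2(48.32/84.72) = -0.810  (MAPK2)
log2(11.60/140.9) = -3.602  (SERP6)
log2(43.34/795.2) = -4.198  (PTEN1)
log2(38.11/127.3) = -1.740  (NR2)
log2(14216/35225) = -1.309  (FOS4)
The largest magnitude belongs to PTEN1.

4.198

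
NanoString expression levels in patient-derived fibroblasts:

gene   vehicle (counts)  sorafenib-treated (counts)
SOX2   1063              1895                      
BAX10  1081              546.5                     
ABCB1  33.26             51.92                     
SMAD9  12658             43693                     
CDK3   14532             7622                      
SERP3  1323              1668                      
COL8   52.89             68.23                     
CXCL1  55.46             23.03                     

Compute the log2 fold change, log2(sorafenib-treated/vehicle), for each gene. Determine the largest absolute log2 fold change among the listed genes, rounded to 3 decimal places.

1.787

log2(1895/1063) = 0.834  (SOX2)
log2(546.5/1081) = -0.984  (BAX10)
log2(51.92/33.26) = 0.643  (ABCB1)
log2(43693/12658) = 1.787  (SMAD9)
log2(7622/14532) = -0.931  (CDK3)
log2(1668/1323) = 0.334  (SERP3)
log2(68.23/52.89) = 0.367  (COL8)
log2(23.03/55.46) = -1.268  (CXCL1)
The largest magnitude belongs to SMAD9.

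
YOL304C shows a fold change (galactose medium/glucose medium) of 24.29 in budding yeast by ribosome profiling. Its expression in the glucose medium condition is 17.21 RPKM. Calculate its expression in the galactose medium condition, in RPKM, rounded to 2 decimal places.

galactose medium expression = 17.21 × 24.29 = 418.03

418.03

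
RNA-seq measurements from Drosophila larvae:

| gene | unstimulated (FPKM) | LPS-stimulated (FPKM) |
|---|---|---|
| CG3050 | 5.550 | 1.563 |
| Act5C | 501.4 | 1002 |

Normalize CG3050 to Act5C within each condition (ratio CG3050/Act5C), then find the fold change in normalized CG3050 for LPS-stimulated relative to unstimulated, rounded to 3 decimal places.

CG3050/Act5C (unstimulated) = 5.550 / 501.4 = 0.011069
CG3050/Act5C (LPS-stimulated) = 1.563 / 1002 = 0.0015599
Fold change = 0.0015599 / 0.011069 = 0.1409

0.141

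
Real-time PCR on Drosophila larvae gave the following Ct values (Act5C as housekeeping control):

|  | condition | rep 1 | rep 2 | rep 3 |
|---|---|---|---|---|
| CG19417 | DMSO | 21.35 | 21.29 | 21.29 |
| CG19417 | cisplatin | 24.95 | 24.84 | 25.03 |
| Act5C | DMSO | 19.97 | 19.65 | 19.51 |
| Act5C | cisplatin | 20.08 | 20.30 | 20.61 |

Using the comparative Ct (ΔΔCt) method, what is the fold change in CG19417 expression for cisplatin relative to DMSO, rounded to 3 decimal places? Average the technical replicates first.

0.124

Mean Ct: CG19417 DMSO 21.310; CG19417 cisplatin 24.940; Act5C DMSO 19.710; Act5C cisplatin 20.330
ΔCt(DMSO) = 21.310 − 19.710 = 1.600
ΔCt(cisplatin) = 24.940 − 20.330 = 4.610
ΔΔCt = 4.610 − 1.600 = 3.010
Fold change = 2^(−3.010) = 0.1241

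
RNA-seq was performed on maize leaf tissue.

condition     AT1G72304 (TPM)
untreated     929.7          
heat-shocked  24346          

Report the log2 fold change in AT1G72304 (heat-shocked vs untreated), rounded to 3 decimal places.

4.711

Fold change = 24346 / 929.7 = 26.1869
log2(26.1869) = 4.7108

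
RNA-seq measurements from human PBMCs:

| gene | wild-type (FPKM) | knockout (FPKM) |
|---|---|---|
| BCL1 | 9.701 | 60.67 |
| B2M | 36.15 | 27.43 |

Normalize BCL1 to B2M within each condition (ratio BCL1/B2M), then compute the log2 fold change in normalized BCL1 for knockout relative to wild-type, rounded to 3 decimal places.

3.043

BCL1/B2M (wild-type) = 9.701 / 36.15 = 0.26835
BCL1/B2M (knockout) = 60.67 / 27.43 = 2.2118
Fold change = 2.2118 / 0.26835 = 8.2421
log2(8.2421) = 3.0430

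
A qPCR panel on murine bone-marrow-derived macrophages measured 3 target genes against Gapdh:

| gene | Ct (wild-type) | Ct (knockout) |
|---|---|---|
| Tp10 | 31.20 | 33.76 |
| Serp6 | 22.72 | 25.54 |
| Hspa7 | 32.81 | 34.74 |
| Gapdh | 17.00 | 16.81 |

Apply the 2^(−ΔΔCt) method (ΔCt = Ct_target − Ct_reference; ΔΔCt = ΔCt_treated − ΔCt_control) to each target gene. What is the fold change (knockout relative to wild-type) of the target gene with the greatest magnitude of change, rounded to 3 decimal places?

0.124

Tp10: ΔΔCt = (33.76−16.81) − (31.20−17.00) = 16.95 − 14.20 = 2.75; fold change = 2^-2.75 = 0.149
Serp6: ΔΔCt = (25.54−16.81) − (22.72−17.00) = 8.73 − 5.72 = 3.01; fold change = 2^-3.01 = 0.124
Hspa7: ΔΔCt = (34.74−16.81) − (32.81−17.00) = 17.93 − 15.81 = 2.12; fold change = 2^-2.12 = 0.230
Serp6 has the largest |ΔΔCt| = 3.01.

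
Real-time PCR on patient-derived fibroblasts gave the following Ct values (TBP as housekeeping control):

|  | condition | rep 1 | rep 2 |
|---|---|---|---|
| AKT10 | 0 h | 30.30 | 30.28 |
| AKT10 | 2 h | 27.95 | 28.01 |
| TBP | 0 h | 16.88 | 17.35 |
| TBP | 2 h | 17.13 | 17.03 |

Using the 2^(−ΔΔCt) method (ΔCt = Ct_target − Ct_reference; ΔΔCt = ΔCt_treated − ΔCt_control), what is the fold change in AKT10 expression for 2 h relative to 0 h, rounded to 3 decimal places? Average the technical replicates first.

4.840

Mean Ct: AKT10 0 h 30.290; AKT10 2 h 27.980; TBP 0 h 17.115; TBP 2 h 17.080
ΔCt(0 h) = 30.290 − 17.115 = 13.175
ΔCt(2 h) = 27.980 − 17.080 = 10.900
ΔΔCt = 10.900 − 13.175 = -2.275
Fold change = 2^(−(-2.275)) = 2^2.275 = 4.8400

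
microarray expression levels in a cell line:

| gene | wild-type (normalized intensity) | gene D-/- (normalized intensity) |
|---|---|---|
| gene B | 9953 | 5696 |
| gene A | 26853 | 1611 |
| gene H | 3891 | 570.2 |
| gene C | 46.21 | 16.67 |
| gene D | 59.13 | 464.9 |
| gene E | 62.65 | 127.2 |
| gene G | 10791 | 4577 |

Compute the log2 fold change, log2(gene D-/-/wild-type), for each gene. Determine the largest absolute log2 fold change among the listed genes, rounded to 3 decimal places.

log2(5696/9953) = -0.805  (gene B)
log2(1611/26853) = -4.059  (gene A)
log2(570.2/3891) = -2.771  (gene H)
log2(16.67/46.21) = -1.471  (gene C)
log2(464.9/59.13) = 2.975  (gene D)
log2(127.2/62.65) = 1.022  (gene E)
log2(4577/10791) = -1.237  (gene G)
The largest magnitude belongs to gene A.

4.059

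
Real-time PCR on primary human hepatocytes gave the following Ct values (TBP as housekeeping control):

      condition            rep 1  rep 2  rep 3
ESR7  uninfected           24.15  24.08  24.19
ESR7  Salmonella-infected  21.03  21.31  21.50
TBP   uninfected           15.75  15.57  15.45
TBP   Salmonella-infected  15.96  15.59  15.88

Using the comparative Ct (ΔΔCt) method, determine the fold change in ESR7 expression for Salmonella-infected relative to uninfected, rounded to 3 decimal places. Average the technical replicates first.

Mean Ct: ESR7 uninfected 24.140; ESR7 Salmonella-infected 21.280; TBP uninfected 15.590; TBP Salmonella-infected 15.810
ΔCt(uninfected) = 24.140 − 15.590 = 8.550
ΔCt(Salmonella-infected) = 21.280 − 15.810 = 5.470
ΔΔCt = 5.470 − 8.550 = -3.080
Fold change = 2^(−(-3.080)) = 2^3.080 = 8.4561

8.456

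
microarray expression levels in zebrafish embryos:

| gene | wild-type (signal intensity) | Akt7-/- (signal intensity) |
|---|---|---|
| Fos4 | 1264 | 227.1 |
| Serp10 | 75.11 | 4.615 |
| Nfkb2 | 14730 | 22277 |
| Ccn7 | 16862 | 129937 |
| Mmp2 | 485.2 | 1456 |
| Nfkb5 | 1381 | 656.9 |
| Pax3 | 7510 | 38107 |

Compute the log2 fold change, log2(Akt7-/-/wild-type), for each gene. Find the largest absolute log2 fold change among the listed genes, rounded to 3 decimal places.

4.025

log2(227.1/1264) = -2.477  (Fos4)
log2(4.615/75.11) = -4.025  (Serp10)
log2(22277/14730) = 0.597  (Nfkb2)
log2(129937/16862) = 2.946  (Ccn7)
log2(1456/485.2) = 1.585  (Mmp2)
log2(656.9/1381) = -1.072  (Nfkb5)
log2(38107/7510) = 2.343  (Pax3)
The largest magnitude belongs to Serp10.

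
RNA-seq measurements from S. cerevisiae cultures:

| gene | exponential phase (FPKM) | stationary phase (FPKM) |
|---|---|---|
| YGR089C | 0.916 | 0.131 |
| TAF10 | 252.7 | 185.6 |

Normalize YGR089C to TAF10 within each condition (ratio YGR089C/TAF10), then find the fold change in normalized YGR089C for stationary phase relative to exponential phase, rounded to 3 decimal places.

0.195

YGR089C/TAF10 (exponential phase) = 0.916 / 252.7 = 0.0036249
YGR089C/TAF10 (stationary phase) = 0.131 / 185.6 = 0.00070582
Fold change = 0.00070582 / 0.0036249 = 0.1947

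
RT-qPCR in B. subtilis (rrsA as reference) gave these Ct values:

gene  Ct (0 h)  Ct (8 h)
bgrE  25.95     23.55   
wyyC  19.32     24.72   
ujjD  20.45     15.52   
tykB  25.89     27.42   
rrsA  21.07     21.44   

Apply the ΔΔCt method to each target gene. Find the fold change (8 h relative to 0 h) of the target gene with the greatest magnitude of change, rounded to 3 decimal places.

bgrE: ΔΔCt = (23.55−21.44) − (25.95−21.07) = 2.11 − 4.88 = -2.77; fold change = 2^2.77 = 6.821
wyyC: ΔΔCt = (24.72−21.44) − (19.32−21.07) = 3.28 − (-1.75) = 5.03; fold change = 2^-5.03 = 0.031
ujjD: ΔΔCt = (15.52−21.44) − (20.45−21.07) = -5.92 − (-0.62) = -5.30; fold change = 2^5.30 = 39.397
tykB: ΔΔCt = (27.42−21.44) − (25.89−21.07) = 5.98 − 4.82 = 1.16; fold change = 2^-1.16 = 0.448
ujjD has the largest |ΔΔCt| = 5.30.

39.397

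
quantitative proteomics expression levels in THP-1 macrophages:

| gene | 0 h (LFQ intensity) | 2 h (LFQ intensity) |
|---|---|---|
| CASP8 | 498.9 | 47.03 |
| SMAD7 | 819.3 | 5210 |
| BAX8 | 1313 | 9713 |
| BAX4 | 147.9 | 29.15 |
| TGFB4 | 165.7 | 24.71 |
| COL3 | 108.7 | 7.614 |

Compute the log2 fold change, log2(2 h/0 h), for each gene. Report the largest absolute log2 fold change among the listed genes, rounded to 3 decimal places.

3.836

log2(47.03/498.9) = -3.407  (CASP8)
log2(5210/819.3) = 2.669  (SMAD7)
log2(9713/1313) = 2.887  (BAX8)
log2(29.15/147.9) = -2.343  (BAX4)
log2(24.71/165.7) = -2.745  (TGFB4)
log2(7.614/108.7) = -3.836  (COL3)
The largest magnitude belongs to COL3.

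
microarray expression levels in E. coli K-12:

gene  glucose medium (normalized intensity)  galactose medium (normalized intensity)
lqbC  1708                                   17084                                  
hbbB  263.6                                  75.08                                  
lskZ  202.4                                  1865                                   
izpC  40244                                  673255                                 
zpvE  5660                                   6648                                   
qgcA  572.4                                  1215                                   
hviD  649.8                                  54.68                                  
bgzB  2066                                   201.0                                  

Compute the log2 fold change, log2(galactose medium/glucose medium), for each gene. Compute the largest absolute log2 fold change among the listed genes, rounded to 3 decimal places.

4.064

log2(17084/1708) = 3.322  (lqbC)
log2(75.08/263.6) = -1.812  (hbbB)
log2(1865/202.4) = 3.204  (lskZ)
log2(673255/40244) = 4.064  (izpC)
log2(6648/5660) = 0.232  (zpvE)
log2(1215/572.4) = 1.086  (qgcA)
log2(54.68/649.8) = -3.571  (hviD)
log2(201.0/2066) = -3.362  (bgzB)
The largest magnitude belongs to izpC.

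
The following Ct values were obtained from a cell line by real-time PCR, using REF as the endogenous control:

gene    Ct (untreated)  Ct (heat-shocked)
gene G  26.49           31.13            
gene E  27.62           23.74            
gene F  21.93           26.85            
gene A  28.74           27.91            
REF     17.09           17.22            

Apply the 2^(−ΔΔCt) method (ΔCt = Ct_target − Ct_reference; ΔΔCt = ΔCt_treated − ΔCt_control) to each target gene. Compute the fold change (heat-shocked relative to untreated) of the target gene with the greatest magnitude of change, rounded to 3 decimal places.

gene G: ΔΔCt = (31.13−17.22) − (26.49−17.09) = 13.91 − 9.40 = 4.51; fold change = 2^-4.51 = 0.044
gene E: ΔΔCt = (23.74−17.22) − (27.62−17.09) = 6.52 − 10.53 = -4.01; fold change = 2^4.01 = 16.111
gene F: ΔΔCt = (26.85−17.22) − (21.93−17.09) = 9.63 − 4.84 = 4.79; fold change = 2^-4.79 = 0.036
gene A: ΔΔCt = (27.91−17.22) − (28.74−17.09) = 10.69 − 11.65 = -0.96; fold change = 2^0.96 = 1.945
gene F has the largest |ΔΔCt| = 4.79.

0.036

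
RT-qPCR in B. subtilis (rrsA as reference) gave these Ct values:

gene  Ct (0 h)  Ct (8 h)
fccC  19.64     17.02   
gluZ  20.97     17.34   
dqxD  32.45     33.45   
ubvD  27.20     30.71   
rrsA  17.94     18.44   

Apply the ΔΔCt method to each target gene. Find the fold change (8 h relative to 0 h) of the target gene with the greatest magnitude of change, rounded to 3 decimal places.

17.509

fccC: ΔΔCt = (17.02−18.44) − (19.64−17.94) = -1.42 − 1.70 = -3.12; fold change = 2^3.12 = 8.694
gluZ: ΔΔCt = (17.34−18.44) − (20.97−17.94) = -1.10 − 3.03 = -4.13; fold change = 2^4.13 = 17.509
dqxD: ΔΔCt = (33.45−18.44) − (32.45−17.94) = 15.01 − 14.51 = 0.50; fold change = 2^-0.50 = 0.707
ubvD: ΔΔCt = (30.71−18.44) − (27.20−17.94) = 12.27 − 9.26 = 3.01; fold change = 2^-3.01 = 0.124
gluZ has the largest |ΔΔCt| = 4.13.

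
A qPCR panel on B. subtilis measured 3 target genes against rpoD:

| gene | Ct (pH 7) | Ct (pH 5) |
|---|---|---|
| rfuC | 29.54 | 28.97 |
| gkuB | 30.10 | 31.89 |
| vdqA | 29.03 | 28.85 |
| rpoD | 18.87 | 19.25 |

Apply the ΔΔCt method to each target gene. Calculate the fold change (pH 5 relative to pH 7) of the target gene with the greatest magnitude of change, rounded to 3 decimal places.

rfuC: ΔΔCt = (28.97−19.25) − (29.54−18.87) = 9.72 − 10.67 = -0.95; fold change = 2^0.95 = 1.932
gkuB: ΔΔCt = (31.89−19.25) − (30.10−18.87) = 12.64 − 11.23 = 1.41; fold change = 2^-1.41 = 0.376
vdqA: ΔΔCt = (28.85−19.25) − (29.03−18.87) = 9.60 − 10.16 = -0.56; fold change = 2^0.56 = 1.474
gkuB has the largest |ΔΔCt| = 1.41.

0.376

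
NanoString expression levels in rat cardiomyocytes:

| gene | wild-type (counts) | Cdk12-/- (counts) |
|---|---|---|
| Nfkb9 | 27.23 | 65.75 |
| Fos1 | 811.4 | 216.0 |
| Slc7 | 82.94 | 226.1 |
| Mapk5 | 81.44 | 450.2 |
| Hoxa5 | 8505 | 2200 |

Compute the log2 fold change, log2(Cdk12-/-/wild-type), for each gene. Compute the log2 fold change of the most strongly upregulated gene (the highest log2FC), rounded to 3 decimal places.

2.467

log2(65.75/27.23) = 1.272  (Nfkb9)
log2(216.0/811.4) = -1.909  (Fos1)
log2(226.1/82.94) = 1.447  (Slc7)
log2(450.2/81.44) = 2.467  (Mapk5)
log2(2200/8505) = -1.951  (Hoxa5)
Mapk5 is most strongly upregulated.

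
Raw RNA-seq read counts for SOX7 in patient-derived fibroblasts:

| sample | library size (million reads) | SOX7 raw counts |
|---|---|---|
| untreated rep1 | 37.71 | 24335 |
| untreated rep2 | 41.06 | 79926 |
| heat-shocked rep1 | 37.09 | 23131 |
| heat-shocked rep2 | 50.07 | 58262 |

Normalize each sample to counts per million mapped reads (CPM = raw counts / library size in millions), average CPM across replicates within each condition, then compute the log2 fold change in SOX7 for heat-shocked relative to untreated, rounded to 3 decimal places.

CPM(untreated rep1) = 24335 / 37.71 = 645.3195
CPM(untreated rep2) = 79926 / 41.06 = 1946.5660
CPM(heat-shocked rep1) = 23131 / 37.09 = 623.6452
CPM(heat-shocked rep2) = 58262 / 50.07 = 1163.6109
mean CPM(untreated) = 1295.9428; mean CPM(heat-shocked) = 893.6281
Fold change = 893.6281 / 1295.9428 = 0.68956
log2(0.68956) = -0.5363

-0.536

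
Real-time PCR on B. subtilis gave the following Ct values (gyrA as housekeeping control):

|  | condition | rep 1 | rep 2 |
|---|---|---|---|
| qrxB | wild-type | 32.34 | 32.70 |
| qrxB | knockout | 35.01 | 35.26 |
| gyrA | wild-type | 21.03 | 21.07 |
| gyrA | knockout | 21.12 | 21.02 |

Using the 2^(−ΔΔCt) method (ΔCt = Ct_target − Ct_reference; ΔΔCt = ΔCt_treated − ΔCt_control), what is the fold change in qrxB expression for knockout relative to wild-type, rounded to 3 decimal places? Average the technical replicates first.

0.166

Mean Ct: qrxB wild-type 32.520; qrxB knockout 35.135; gyrA wild-type 21.050; gyrA knockout 21.070
ΔCt(wild-type) = 32.520 − 21.050 = 11.470
ΔCt(knockout) = 35.135 − 21.070 = 14.065
ΔΔCt = 14.065 − 11.470 = 2.595
Fold change = 2^(−2.595) = 0.1655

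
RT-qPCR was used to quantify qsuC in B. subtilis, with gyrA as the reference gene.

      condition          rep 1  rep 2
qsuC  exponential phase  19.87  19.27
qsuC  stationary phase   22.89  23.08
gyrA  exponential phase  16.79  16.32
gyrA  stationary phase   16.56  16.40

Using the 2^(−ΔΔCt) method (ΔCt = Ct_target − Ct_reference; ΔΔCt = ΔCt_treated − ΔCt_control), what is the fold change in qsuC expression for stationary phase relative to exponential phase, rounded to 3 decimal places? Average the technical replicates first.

0.089

Mean Ct: qsuC exponential phase 19.570; qsuC stationary phase 22.985; gyrA exponential phase 16.555; gyrA stationary phase 16.480
ΔCt(exponential phase) = 19.570 − 16.555 = 3.015
ΔCt(stationary phase) = 22.985 − 16.480 = 6.505
ΔΔCt = 6.505 − 3.015 = 3.490
Fold change = 2^(−3.490) = 0.0890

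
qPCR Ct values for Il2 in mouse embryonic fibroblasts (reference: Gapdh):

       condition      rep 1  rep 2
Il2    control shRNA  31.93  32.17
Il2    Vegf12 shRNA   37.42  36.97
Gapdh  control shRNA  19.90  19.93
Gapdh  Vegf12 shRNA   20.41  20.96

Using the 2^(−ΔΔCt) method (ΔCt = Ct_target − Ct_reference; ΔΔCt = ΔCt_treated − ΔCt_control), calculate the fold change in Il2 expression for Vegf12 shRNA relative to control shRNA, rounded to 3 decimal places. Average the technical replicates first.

Mean Ct: Il2 control shRNA 32.050; Il2 Vegf12 shRNA 37.195; Gapdh control shRNA 19.915; Gapdh Vegf12 shRNA 20.685
ΔCt(control shRNA) = 32.050 − 19.915 = 12.135
ΔCt(Vegf12 shRNA) = 37.195 − 20.685 = 16.510
ΔΔCt = 16.510 − 12.135 = 4.375
Fold change = 2^(−4.375) = 0.0482

0.048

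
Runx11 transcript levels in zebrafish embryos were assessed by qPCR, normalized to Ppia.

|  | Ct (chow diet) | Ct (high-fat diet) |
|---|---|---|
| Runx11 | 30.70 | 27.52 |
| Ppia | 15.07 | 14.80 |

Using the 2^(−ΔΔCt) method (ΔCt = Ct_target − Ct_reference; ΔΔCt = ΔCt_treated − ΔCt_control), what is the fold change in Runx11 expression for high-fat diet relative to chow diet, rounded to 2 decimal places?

7.52

ΔCt(chow diet) = 30.700 − 15.070 = 15.630
ΔCt(high-fat diet) = 27.520 − 14.800 = 12.720
ΔΔCt = 12.720 − 15.630 = -2.910
Fold change = 2^(−(-2.910)) = 2^2.910 = 7.516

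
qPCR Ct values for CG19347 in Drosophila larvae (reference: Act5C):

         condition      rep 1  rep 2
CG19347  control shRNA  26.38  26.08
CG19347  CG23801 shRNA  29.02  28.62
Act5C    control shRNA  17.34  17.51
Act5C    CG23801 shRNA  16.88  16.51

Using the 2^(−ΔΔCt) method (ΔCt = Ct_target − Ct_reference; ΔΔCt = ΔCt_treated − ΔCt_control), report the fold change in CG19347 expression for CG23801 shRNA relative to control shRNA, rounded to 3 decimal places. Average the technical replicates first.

0.100

Mean Ct: CG19347 control shRNA 26.230; CG19347 CG23801 shRNA 28.820; Act5C control shRNA 17.425; Act5C CG23801 shRNA 16.695
ΔCt(control shRNA) = 26.230 − 17.425 = 8.805
ΔCt(CG23801 shRNA) = 28.820 − 16.695 = 12.125
ΔΔCt = 12.125 − 8.805 = 3.320
Fold change = 2^(−3.320) = 0.1001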